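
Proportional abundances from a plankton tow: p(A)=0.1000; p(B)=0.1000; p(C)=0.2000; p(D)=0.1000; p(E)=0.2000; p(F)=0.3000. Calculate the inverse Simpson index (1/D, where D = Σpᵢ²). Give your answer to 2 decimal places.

5.00

D = 0.1² + 0.1² + 0.2² + 0.1² + 0.2² + 0.3² = 0.010000 + 0.010000 + 0.040000 + 0.010000 + 0.040000 + 0.090000 = 0.200000 (working shown to 6 dp, full precision carried).
So 1/D = 5.0000, i.e. 5.00 to 2 decimal places.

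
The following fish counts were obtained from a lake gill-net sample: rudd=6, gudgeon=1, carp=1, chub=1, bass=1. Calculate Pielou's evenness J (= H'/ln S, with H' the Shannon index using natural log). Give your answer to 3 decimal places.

Total N = 6+1+1+1+1 = 10, so the proportions are 0.6, 0.1, 0.1, 0.1, 0.1 (working shown to 5 dp, full precision carried).
H' = −Σ pᵢ ln pᵢ = −((-0.30650) + (-0.23026) + (-0.23026) + (-0.23026) + (-0.23026)) = 1.22753.
With S = 5 species, ln S = 1.60944, so J = 1.22753/1.60944 = 0.76271, i.e. 0.763 to 3 decimal places.

0.763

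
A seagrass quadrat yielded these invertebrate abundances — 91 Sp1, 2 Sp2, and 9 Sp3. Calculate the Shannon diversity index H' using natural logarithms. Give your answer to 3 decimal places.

Total N = 91+2+9 = 102, so the proportions are 0.89216, 0.01961, 0.08824 (working shown to 5 dp, full precision carried).
Each pᵢ ln pᵢ term: 0.89216×(-0.11411)=-0.10181, 0.01961×(-3.93183)=-0.07709, 0.08824×(-2.42775)=-0.21421.
Sum = -0.39311, so H' = 0.393.

0.393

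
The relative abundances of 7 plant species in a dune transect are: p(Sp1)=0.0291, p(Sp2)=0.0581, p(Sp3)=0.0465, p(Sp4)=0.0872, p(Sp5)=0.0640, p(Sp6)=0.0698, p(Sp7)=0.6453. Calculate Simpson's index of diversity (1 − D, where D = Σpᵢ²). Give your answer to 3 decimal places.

D = 0.0291² + 0.0581² + 0.0465² + 0.0872² + 0.064² + 0.0698² + 0.6453² = 0.00085 + 0.00338 + 0.00216 + 0.00760 + 0.00410 + 0.00487 + 0.41641 = 0.43937 (working shown to 5 dp, full precision carried).
So 1 − D = 0.56063, i.e. 0.561 to 3 decimal places.

0.561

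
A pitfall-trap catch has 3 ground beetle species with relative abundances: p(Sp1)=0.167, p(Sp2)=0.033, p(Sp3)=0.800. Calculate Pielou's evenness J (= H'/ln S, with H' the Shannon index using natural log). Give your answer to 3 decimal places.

H' = −Σ pᵢ ln pᵢ = −((-0.29889) + (-0.11257) + (-0.17851)) = 0.58998 (working shown to 5 dp, full precision carried).
With S = 3 species, ln S = 1.09861, so J = 0.58998/1.09861 = 0.53702, i.e. 0.537 to 3 decimal places.

0.537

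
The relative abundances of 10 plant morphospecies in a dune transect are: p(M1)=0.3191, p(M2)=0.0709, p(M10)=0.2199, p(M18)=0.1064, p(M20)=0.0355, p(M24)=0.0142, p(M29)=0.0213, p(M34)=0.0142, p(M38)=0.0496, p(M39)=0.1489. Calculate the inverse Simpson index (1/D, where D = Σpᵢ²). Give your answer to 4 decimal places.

D = 0.3191² + 0.0709² + 0.2199² + 0.1064² + 0.0355² + 0.0142² + 0.0213² + 0.0142² + 0.0496² + 0.1489² = 0.10182481 + 0.00502681 + 0.04835601 + 0.01132096 + 0.00126025 + 0.00020164 + 0.00045369 + 0.00020164 + 0.00246016 + 0.02217121 = 0.19327718 (working shown to 8 dp, full precision carried).
So 1/D = 5.173917, i.e. 5.1739 to 4 decimal places.

5.1739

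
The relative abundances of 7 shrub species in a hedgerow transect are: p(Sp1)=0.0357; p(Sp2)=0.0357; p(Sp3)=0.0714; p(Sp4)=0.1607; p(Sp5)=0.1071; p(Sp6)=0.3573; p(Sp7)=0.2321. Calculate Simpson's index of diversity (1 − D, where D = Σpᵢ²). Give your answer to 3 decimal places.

D = 0.0357² + 0.0357² + 0.0714² + 0.1607² + 0.1071² + 0.3573² + 0.2321² = 0.00127 + 0.00127 + 0.00510 + 0.02582 + 0.01147 + 0.12766 + 0.05387 = 0.22648 (working shown to 5 dp, full precision carried).
So 1 − D = 0.77352, i.e. 0.774 to 3 decimal places.

0.774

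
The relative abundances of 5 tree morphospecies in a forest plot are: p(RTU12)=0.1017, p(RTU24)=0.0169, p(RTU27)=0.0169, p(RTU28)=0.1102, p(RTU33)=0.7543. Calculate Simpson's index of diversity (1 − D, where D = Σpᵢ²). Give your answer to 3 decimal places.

0.408

D = 0.1017² + 0.0169² + 0.0169² + 0.1102² + 0.7543² = 0.01034 + 0.00029 + 0.00029 + 0.01214 + 0.56897 = 0.59203 (working shown to 5 dp, full precision carried).
So 1 − D = 0.40797, i.e. 0.408 to 3 decimal places.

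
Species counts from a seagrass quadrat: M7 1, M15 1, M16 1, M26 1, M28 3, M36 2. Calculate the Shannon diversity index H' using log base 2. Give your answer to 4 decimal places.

2.4194

Total N = 1+1+1+1+3+2 = 9, so the proportions are 0.111111, 0.111111, 0.111111, 0.111111, 0.333333, 0.222222 (working shown to 6 dp, full precision carried).
Each pᵢ log₂ pᵢ term: 0.111111×(-3.169925)=-0.352214, 0.111111×(-3.169925)=-0.352214, 0.111111×(-3.169925)=-0.352214, 0.111111×(-3.169925)=-0.352214, 0.333333×(-1.584963)=-0.528321, 0.222222×(-2.169925)=-0.482206.
Sum = -2.419382, so H' = 2.4194.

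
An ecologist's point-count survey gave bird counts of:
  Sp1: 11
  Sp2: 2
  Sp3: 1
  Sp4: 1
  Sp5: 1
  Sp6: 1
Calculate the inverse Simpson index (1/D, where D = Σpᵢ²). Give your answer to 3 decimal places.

Total N = 11+2+1+1+1+1 = 17, so the proportions are 0.647059, 0.117647, 0.058824, 0.058824, 0.058824, 0.058824 (working shown to 6 dp, full precision carried).
D = 0.647059² + 0.117647² + 0.058824² + 0.058824² + 0.058824² + 0.058824² = 0.418685 + 0.013841 + 0.003460 + 0.003460 + 0.003460 + 0.003460 = 0.446367.
So 1/D = 2.24031, i.e. 2.240 to 3 decimal places.

2.240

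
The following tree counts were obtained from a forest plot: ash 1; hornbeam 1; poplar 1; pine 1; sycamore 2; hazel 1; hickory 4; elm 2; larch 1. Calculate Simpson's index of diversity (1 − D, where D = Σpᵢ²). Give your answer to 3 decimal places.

0.847

Total N = 1+1+1+1+2+1+4+2+1 = 14, so the proportions are 0.07143, 0.07143, 0.07143, 0.07143, 0.14286, 0.07143, 0.28571, 0.14286, 0.07143 (working shown to 5 dp, full precision carried).
D = 0.07143² + 0.07143² + 0.07143² + 0.07143² + 0.14286² + 0.07143² + 0.28571² + 0.14286² + 0.07143² = 0.00510 + 0.00510 + 0.00510 + 0.00510 + 0.02041 + 0.00510 + 0.08163 + 0.02041 + 0.00510 = 0.15306.
So 1 − D = 0.84694, i.e. 0.847 to 3 decimal places.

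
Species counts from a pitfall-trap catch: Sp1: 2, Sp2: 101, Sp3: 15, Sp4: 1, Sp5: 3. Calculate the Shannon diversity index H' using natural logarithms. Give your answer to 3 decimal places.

Total N = 2+101+15+1+3 = 122, so the proportions are 0.01639, 0.82787, 0.12295, 0.0082, 0.02459 (working shown to 5 dp, full precision carried).
Each pᵢ ln pᵢ term: 0.01639×(-4.11087)=-0.06739, 0.82787×(-0.18890)=-0.15638, 0.12295×(-2.09597)=-0.25770, 0.0082×(-4.80402)=-0.03938, 0.02459×(-3.70541)=-0.09112.
Sum = -0.61197, so H' = 0.612.

0.612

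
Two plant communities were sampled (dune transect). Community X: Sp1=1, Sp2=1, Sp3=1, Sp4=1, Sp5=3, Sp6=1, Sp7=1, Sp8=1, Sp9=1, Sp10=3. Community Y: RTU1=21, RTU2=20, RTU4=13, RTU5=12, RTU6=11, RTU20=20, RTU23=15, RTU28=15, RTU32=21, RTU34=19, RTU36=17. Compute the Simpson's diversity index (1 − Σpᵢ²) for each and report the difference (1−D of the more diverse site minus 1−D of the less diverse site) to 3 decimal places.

Community X: N=14, proportions 0.07143, 0.07143, 0.07143, 0.07143, 0.21429, 0.07143, 0.07143, 0.07143, 0.07143, 0.21429, giving 1−D = 0.86735 (working shown to 5 dp, full precision carried).
Community Y: N=184, proportions 0.11413, 0.1087, 0.07065, 0.06522, 0.05978, 0.1087, 0.08152, 0.08152, 0.11413, 0.10326, 0.09239, giving 1−D = 0.90501.
Difference = |0.86735 − 0.90501| = 0.03766, i.e. 0.038 to 3 decimal places.

0.038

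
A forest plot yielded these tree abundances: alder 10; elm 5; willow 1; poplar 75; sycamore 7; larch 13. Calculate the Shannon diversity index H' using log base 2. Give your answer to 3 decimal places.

Total N = 10+5+1+75+7+13 = 111, so the proportions are 0.09009, 0.04505, 0.00901, 0.67568, 0.06306, 0.11712 (working shown to 5 dp, full precision carried).
Each pᵢ log₂ pᵢ term: 0.09009×(-3.47249)=-0.31284, 0.04505×(-4.47249)=-0.20146, 0.00901×(-6.79442)=-0.06121, 0.67568×(-0.56560)=-0.38216, 0.06306×(-3.98706)=-0.25144, 0.11712×(-3.09398)=-0.36236.
Sum = -1.57147, so H' = 1.571.

1.571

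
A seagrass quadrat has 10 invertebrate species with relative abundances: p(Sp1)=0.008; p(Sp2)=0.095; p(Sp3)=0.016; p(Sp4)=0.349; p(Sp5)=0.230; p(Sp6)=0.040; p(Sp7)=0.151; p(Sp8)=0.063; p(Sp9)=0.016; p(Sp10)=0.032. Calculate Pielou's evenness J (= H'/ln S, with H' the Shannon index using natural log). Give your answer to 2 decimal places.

0.78

H' = −Σ pᵢ ln pᵢ = −((-0.0386) + (-0.2236) + (-0.0662) + (-0.3674) + (-0.3380) + (-0.1288) + (-0.2855) + (-0.1742) + (-0.0662) + (-0.1101)) = 1.7985 (working shown to 4 dp, full precision carried).
With S = 10 species, ln S = 2.3026, so J = 1.7985/2.3026 = 0.7811, i.e. 0.78 to 2 decimal places.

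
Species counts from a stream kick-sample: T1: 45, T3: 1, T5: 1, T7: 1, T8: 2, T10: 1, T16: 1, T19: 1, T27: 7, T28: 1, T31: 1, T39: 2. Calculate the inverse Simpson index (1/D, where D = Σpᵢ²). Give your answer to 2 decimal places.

1.96

Total N = 45+1+1+1+2+1+1+1+7+1+1+2 = 64, so the proportions are 0.70312, 0.01562, 0.01562, 0.01562, 0.03125, 0.01562, 0.01562, 0.01562, 0.10938, 0.01562, 0.01562, 0.03125 (working shown to 5 dp, full precision carried).
D = 0.70312² + 0.01562² + 0.01562² + 0.01562² + 0.03125² + 0.01562² + 0.01562² + 0.01562² + 0.10938² + 0.01562² + 0.01562² + 0.03125² = 0.49438 + 0.00024 + 0.00024 + 0.00024 + 0.00098 + 0.00024 + 0.00024 + 0.00024 + 0.01196 + 0.00024 + 0.00024 + 0.00098 = 0.51025.
So 1/D = 1.9598, i.e. 1.96 to 2 decimal places.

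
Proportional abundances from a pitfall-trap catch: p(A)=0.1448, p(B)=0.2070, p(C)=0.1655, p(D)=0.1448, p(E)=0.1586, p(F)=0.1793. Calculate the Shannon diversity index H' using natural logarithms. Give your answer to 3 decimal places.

Each pᵢ ln pᵢ term (working shown to 5 dp, full precision carried): 0.1448×(-1.93240)=-0.27981, 0.207×(-1.57504)=-0.32603, 0.1655×(-1.79878)=-0.29770, 0.1448×(-1.93240)=-0.27981, 0.1586×(-1.84137)=-0.29204, 0.1793×(-1.71869)=-0.30816.
Sum = -1.78356, so H' = 1.784.

1.784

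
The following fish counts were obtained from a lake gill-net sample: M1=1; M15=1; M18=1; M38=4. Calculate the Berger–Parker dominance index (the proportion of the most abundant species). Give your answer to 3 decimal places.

Total N = 1+1+1+4 = 7, so the proportions are 0.14286, 0.14286, 0.14286, 0.57143 (working shown to 5 dp, full precision carried).
The largest proportion is 0.57143, i.e. d = 0.571 to 3 decimal places.

0.571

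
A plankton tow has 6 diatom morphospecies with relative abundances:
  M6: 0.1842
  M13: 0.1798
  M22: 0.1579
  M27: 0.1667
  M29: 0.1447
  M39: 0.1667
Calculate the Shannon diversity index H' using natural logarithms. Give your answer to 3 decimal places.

Each pᵢ ln pᵢ term (working shown to 5 dp, full precision carried): 0.1842×(-1.69173)=-0.31162, 0.1798×(-1.71591)=-0.30852, 0.1579×(-1.84579)=-0.29145, 0.1667×(-1.79156)=-0.29865, 0.1447×(-1.93309)=-0.27972, 0.1667×(-1.79156)=-0.29865.
Sum = -1.78861, so H' = 1.789.

1.789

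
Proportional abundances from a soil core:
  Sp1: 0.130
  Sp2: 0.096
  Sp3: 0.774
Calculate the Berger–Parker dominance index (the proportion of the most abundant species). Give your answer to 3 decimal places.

The largest proportion is 0.774, i.e. d = 0.774 to 3 decimal places.

0.774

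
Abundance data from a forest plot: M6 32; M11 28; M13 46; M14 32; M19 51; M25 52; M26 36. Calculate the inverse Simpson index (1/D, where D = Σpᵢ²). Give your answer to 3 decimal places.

Total N = 32+28+46+32+51+52+36 = 277, so the proportions are 0.1155235, 0.101083, 0.166065, 0.1155235, 0.1841155, 0.1877256, 0.1299639 (working shown to 7 dp, full precision carried).
D = 0.1155235² + 0.101083² + 0.166065² + 0.1155235² + 0.1841155² + 0.1877256² + 0.1299639² = 0.0133457 + 0.0102178 + 0.0275776 + 0.0133457 + 0.0338985 + 0.0352409 + 0.0168906 = 0.1505168.
So 1/D = 6.64378, i.e. 6.644 to 3 decimal places.

6.644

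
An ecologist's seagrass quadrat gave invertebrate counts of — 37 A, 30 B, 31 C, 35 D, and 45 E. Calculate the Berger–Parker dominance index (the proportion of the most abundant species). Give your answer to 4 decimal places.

Total N = 37+30+31+35+45 = 178, so the proportions are 0.207865, 0.168539, 0.174157, 0.196629, 0.252809 (working shown to 6 dp, full precision carried).
The largest proportion is 0.252809, i.e. d = 0.2528 to 4 decimal places.

0.2528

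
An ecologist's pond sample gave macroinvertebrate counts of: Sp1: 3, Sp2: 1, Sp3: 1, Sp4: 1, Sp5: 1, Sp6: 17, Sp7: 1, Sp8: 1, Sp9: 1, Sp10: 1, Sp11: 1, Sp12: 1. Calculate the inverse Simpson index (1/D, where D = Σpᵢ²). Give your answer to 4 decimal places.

2.9221

Total N = 3+1+1+1+1+17+1+1+1+1+1+1 = 30, so the proportions are 0.1, 0.0333333, 0.0333333, 0.0333333, 0.0333333, 0.5666667, 0.0333333, 0.0333333, 0.0333333, 0.0333333, 0.0333333, 0.0333333 (working shown to 7 dp, full precision carried).
D = 0.1² + 0.0333333² + 0.0333333² + 0.0333333² + 0.0333333² + 0.5666667² + 0.0333333² + 0.0333333² + 0.0333333² + 0.0333333² + 0.0333333² + 0.0333333² = 0.0100000 + 0.0011111 + 0.0011111 + 0.0011111 + 0.0011111 + 0.3211111 + 0.0011111 + 0.0011111 + 0.0011111 + 0.0011111 + 0.0011111 + 0.0011111 = 0.3422222.
So 1/D = 2.922078, i.e. 2.9221 to 4 decimal places.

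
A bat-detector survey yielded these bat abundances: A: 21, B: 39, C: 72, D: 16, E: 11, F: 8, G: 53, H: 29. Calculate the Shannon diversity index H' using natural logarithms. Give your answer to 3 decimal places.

1.862

Total N = 21+39+72+16+11+8+53+29 = 249, so the proportions are 0.08434, 0.15663, 0.28916, 0.06426, 0.04418, 0.03213, 0.21285, 0.11647 (working shown to 5 dp, full precision carried).
Each pᵢ ln pᵢ term: 0.08434×(-2.47293)=-0.20856, 0.15663×(-1.85389)=-0.29037, 0.28916×(-1.24079)=-0.35878, 0.06426×(-2.74486)=-0.17638, 0.04418×(-3.11956)=-0.13781, 0.03213×(-3.43801)=-0.11046, 0.21285×(-1.54716)=-0.32932, 0.11647×(-2.15016)=-0.25042.
Sum = -1.86209, so H' = 1.862.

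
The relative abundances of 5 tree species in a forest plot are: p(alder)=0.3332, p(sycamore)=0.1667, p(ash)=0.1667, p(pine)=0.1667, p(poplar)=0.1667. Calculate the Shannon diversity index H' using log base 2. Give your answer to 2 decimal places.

2.25

Each pᵢ log₂ pᵢ term (working shown to 4 dp, full precision carried): 0.3332×(-1.5855)=-0.5283, 0.1667×(-2.5847)=-0.4309, 0.1667×(-2.5847)=-0.4309, 0.1667×(-2.5847)=-0.4309, 0.1667×(-2.5847)=-0.4309.
Sum = -2.2518, so H' = 2.25.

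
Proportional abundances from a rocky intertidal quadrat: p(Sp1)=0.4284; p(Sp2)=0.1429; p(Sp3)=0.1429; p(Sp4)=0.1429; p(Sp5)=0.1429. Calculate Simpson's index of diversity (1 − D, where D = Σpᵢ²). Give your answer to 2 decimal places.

0.73

D = 0.4284² + 0.1429² + 0.1429² + 0.1429² + 0.1429² = 0.1835 + 0.0204 + 0.0204 + 0.0204 + 0.0204 = 0.2652 (working shown to 4 dp, full precision carried).
So 1 − D = 0.7348, i.e. 0.73 to 2 decimal places.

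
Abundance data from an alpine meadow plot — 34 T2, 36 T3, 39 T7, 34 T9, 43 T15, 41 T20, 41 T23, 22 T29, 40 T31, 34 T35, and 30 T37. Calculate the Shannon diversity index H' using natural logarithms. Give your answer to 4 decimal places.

Total N = 34+36+39+34+43+41+41+22+40+34+30 = 394, so the proportions are 0.086294, 0.091371, 0.098985, 0.086294, 0.109137, 0.104061, 0.104061, 0.055838, 0.101523, 0.086294, 0.076142 (working shown to 6 dp, full precision carried).
Each pᵢ ln pᵢ term: 0.086294×(-2.449990)=-0.211420, 0.091371×(-2.392832)=-0.218634, 0.098985×(-2.312789)=-0.228931, 0.086294×(-2.449990)=-0.211420, 0.109137×(-2.215151)=-0.241755, 0.104061×(-2.262779)=-0.235467, 0.104061×(-2.262779)=-0.235467, 0.055838×(-2.885308)=-0.161109, 0.101523×(-2.287471)=-0.232231, 0.086294×(-2.449990)=-0.211420, 0.076142×(-2.575154)=-0.196078.
Sum = -2.383932, so H' = 2.3839.

2.3839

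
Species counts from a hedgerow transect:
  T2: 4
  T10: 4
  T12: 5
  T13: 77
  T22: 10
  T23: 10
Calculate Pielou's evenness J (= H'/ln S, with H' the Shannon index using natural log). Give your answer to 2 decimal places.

0.60

Total N = 4+4+5+77+10+10 = 110, so the proportions are 0.0364, 0.0364, 0.0455, 0.7, 0.0909, 0.0909 (working shown to 4 dp, full precision carried).
H' = −Σ pᵢ ln pᵢ = −((-0.1205) + (-0.1205) + (-0.1405) + (-0.2497) + (-0.2180) + (-0.2180)) = 1.0672.
With S = 6 species, ln S = 1.7918, so J = 1.0672/1.7918 = 0.5956, i.e. 0.60 to 2 decimal places.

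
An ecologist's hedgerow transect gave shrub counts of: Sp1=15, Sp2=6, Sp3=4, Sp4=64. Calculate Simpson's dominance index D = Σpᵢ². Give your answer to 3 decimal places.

0.552

Total N = 15+6+4+64 = 89, so the proportions are 0.16854, 0.06742, 0.04494, 0.7191 (working shown to 5 dp, full precision carried).
D = 0.16854² + 0.06742² + 0.04494² + 0.7191² = 0.02841 + 0.00454 + 0.00202 + 0.51711 = 0.55208.
To 3 decimal places, D = 0.552.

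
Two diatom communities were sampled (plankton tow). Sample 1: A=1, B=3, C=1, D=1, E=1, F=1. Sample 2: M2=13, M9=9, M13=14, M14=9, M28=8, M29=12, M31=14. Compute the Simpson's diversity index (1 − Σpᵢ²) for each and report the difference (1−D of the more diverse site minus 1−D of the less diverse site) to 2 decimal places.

0.07

Sample 1: N=8, proportions 0.125, 0.375, 0.125, 0.125, 0.125, 0.125, giving 1−D = 0.7812 (working shown to 4 dp, full precision carried).
Sample 2: N=79, proportions 0.1646, 0.1139, 0.1772, 0.1139, 0.1013, 0.1519, 0.1772, giving 1−D = 0.8508.
Difference = |0.7812 − 0.8508| = 0.0696, i.e. 0.07 to 2 decimal places.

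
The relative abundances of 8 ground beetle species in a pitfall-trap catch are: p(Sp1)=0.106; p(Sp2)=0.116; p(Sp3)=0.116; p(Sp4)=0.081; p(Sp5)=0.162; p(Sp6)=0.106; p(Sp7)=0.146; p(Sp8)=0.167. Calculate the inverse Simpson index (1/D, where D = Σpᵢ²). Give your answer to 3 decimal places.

D = 0.106² + 0.116² + 0.116² + 0.081² + 0.162² + 0.106² + 0.146² + 0.167² = 0.0112360 + 0.0134560 + 0.0134560 + 0.0065610 + 0.0262440 + 0.0112360 + 0.0213160 + 0.0278890 = 0.1313940 (working shown to 7 dp, full precision carried).
So 1/D = 7.61070, i.e. 7.611 to 3 decimal places.

7.611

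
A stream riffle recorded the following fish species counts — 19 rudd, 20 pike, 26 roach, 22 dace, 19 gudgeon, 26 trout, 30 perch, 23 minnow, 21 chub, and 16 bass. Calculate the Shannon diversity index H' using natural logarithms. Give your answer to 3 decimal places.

2.287

Total N = 19+20+26+22+19+26+30+23+21+16 = 222, so the proportions are 0.08559, 0.09009, 0.11712, 0.0991, 0.08559, 0.11712, 0.13514, 0.1036, 0.09459, 0.07207 (working shown to 5 dp, full precision carried).
Each pᵢ ln pᵢ term: 0.08559×(-2.45824)=-0.21039, 0.09009×(-2.40695)=-0.21684, 0.11712×(-2.14458)=-0.25117, 0.0991×(-2.31163)=-0.22908, 0.08559×(-2.45824)=-0.21039, 0.11712×(-2.14458)=-0.25117, 0.13514×(-2.00148)=-0.27047, 0.1036×(-2.26718)=-0.23489, 0.09459×(-2.35815)=-0.22307, 0.07207×(-2.63009)=-0.18956.
Sum = -2.28702, so H' = 2.287.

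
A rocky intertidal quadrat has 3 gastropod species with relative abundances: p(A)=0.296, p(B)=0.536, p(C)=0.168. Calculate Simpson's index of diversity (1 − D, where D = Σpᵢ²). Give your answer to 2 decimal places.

D = 0.296² + 0.536² + 0.168² = 0.0876 + 0.2873 + 0.0282 = 0.4031 (working shown to 4 dp, full precision carried).
So 1 − D = 0.5969, i.e. 0.60 to 2 decimal places.

0.60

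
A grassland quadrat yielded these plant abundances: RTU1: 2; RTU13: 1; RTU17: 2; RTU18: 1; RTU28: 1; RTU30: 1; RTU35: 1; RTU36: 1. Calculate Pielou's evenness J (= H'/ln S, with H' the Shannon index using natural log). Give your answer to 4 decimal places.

Total N = 2+1+2+1+1+1+1+1 = 10, so the proportions are 0.2, 0.1, 0.2, 0.1, 0.1, 0.1, 0.1, 0.1 (working shown to 6 dp, full precision carried).
H' = −Σ pᵢ ln pᵢ = −((-0.321888) + (-0.230259) + (-0.321888) + (-0.230259) + (-0.230259) + (-0.230259) + (-0.230259) + (-0.230259)) = 2.025326.
With S = 8 species, ln S = 2.079442, so J = 2.025326/2.079442 = 0.973976, i.e. 0.9740 to 4 decimal places.

0.9740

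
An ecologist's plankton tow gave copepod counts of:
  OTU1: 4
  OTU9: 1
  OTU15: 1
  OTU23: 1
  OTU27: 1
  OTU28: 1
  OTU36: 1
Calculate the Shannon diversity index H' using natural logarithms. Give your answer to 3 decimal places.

Total N = 4+1+1+1+1+1+1 = 10, so the proportions are 0.4, 0.1, 0.1, 0.1, 0.1, 0.1, 0.1 (working shown to 5 dp, full precision carried).
Each pᵢ ln pᵢ term: 0.4×(-0.91629)=-0.36652, 0.1×(-2.30259)=-0.23026, 0.1×(-2.30259)=-0.23026, 0.1×(-2.30259)=-0.23026, 0.1×(-2.30259)=-0.23026, 0.1×(-2.30259)=-0.23026, 0.1×(-2.30259)=-0.23026.
Sum = -1.74807, so H' = 1.748.

1.748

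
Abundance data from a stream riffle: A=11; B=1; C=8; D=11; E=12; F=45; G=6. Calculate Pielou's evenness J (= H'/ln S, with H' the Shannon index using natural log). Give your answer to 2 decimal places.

Total N = 11+1+8+11+12+45+6 = 94, so the proportions are 0.117, 0.0106, 0.0851, 0.117, 0.1277, 0.4787, 0.0638 (working shown to 4 dp, full precision carried).
H' = −Σ pᵢ ln pᵢ = −((-0.2511) + (-0.0483) + (-0.2097) + (-0.2511) + (-0.2628) + (-0.3526) + (-0.1756)) = 1.5512.
With S = 7 species, ln S = 1.9459, so J = 1.5512/1.9459 = 0.7972, i.e. 0.80 to 2 decimal places.

0.80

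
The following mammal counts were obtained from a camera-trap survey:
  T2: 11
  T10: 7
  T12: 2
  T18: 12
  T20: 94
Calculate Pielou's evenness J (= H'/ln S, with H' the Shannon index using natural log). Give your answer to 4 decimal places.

Total N = 11+7+2+12+94 = 126, so the proportions are 0.087302, 0.055556, 0.015873, 0.095238, 0.746032 (working shown to 6 dp, full precision carried).
H' = −Σ pᵢ ln pᵢ = −((-0.212875) + (-0.160576) + (-0.065764) + (-0.223941) + (-0.218578)) = 0.881733.
With S = 5 species, ln S = 1.609438, so J = 0.881733/1.609438 = 0.547852, i.e. 0.5479 to 4 decimal places.

0.5479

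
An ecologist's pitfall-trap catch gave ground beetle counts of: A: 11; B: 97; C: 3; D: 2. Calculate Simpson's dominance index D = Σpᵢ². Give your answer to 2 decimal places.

0.75

Total N = 11+97+3+2 = 113, so the proportions are 0.0973, 0.8584, 0.0265, 0.0177 (working shown to 4 dp, full precision carried).
D = 0.0973² + 0.8584² + 0.0265² + 0.0177² = 0.0095 + 0.7369 + 0.0007 + 0.0003 = 0.7474.
To 2 decimal places, D = 0.75.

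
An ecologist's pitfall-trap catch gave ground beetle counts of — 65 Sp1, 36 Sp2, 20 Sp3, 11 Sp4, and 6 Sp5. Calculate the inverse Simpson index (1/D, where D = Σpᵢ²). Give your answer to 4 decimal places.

Total N = 65+36+20+11+6 = 138, so the proportions are 0.4710145, 0.2608696, 0.1449275, 0.0797101, 0.0434783 (working shown to 7 dp, full precision carried).
D = 0.4710145² + 0.2608696² + 0.1449275² + 0.0797101² + 0.0434783² = 0.2218547 + 0.0680529 + 0.0210040 + 0.0063537 + 0.0018904 = 0.3191556.
So 1/D = 3.133268, i.e. 3.1333 to 4 decimal places.

3.1333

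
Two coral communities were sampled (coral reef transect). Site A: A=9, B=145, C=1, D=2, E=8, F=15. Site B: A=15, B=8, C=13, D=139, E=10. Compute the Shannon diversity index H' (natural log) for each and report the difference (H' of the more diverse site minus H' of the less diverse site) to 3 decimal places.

Site A: N=180, proportions 0.05, 0.805556, 0.005556, 0.011111, 0.044444, 0.083333, giving H' = 0.748268 (working shown to 6 dp, full precision carried).
Site B: N=185, proportions 0.081081, 0.043243, 0.07027, 0.751351, 0.054054, giving H' = 0.898635.
Difference = |0.748268 − 0.898635| = 0.150367, i.e. 0.150 to 3 decimal places.

0.150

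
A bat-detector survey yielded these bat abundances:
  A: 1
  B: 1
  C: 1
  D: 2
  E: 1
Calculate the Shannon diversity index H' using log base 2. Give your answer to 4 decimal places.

2.2516

Total N = 1+1+1+2+1 = 6, so the proportions are 0.166667, 0.166667, 0.166667, 0.333333, 0.166667 (working shown to 6 dp, full precision carried).
Each pᵢ log₂ pᵢ term: 0.166667×(-2.584963)=-0.430827, 0.166667×(-2.584963)=-0.430827, 0.166667×(-2.584963)=-0.430827, 0.333333×(-1.584963)=-0.528321, 0.166667×(-2.584963)=-0.430827.
Sum = -2.251629, so H' = 2.2516.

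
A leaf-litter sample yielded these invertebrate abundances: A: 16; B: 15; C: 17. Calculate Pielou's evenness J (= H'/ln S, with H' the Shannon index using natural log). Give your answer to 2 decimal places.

Total N = 16+15+17 = 48, so the proportions are 0.3333, 0.3125, 0.3542 (working shown to 4 dp, full precision carried).
H' = −Σ pᵢ ln pᵢ = −((-0.3662) + (-0.3635) + (-0.3676)) = 1.0973.
With S = 3 species, ln S = 1.0986, so J = 1.0973/1.0986 = 0.9988, i.e. 1.00 to 2 decimal places.

1.00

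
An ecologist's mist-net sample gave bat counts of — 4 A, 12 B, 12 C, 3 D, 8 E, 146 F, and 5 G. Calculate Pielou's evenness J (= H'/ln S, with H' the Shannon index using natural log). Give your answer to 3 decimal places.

0.476

Total N = 4+12+12+3+8+146+5 = 190, so the proportions are 0.02105, 0.06316, 0.06316, 0.01579, 0.04211, 0.76842, 0.02632 (working shown to 5 dp, full precision carried).
H' = −Σ pᵢ ln pᵢ = −((-0.08128) + (-0.17445) + (-0.17445) + (-0.06550) + (-0.13337) + (-0.20242) + (-0.09573)) = 0.92719.
With S = 7 species, ln S = 1.94591, so J = 0.92719/1.94591 = 0.47648, i.e. 0.476 to 3 decimal places.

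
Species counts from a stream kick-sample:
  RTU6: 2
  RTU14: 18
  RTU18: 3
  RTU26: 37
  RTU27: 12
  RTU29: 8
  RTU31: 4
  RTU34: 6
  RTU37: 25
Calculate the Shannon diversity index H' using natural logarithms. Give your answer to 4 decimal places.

Total N = 2+18+3+37+12+8+4+6+25 = 115, so the proportions are 0.017391, 0.156522, 0.026087, 0.321739, 0.104348, 0.069565, 0.034783, 0.052174, 0.217391 (working shown to 6 dp, full precision carried).
Each pᵢ ln pᵢ term: 0.017391×(-4.051785)=-0.070466, 0.156522×(-1.854560)=-0.290279, 0.026087×(-3.646320)=-0.095121, 0.321739×(-1.134014)=-0.364857, 0.104348×(-2.260025)=-0.235829, 0.069565×(-2.665491)=-0.185425, 0.034783×(-3.358638)=-0.116822, 0.052174×(-2.953173)=-0.154079, 0.217391×(-1.526056)=-0.331751.
Sum = -1.844629, so H' = 1.8446.

1.8446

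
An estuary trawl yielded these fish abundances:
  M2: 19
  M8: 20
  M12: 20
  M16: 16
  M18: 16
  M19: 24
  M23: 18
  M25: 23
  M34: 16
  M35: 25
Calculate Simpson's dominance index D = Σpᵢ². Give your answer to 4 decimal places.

Total N = 19+20+20+16+16+24+18+23+16+25 = 197, so the proportions are 0.096447, 0.101523, 0.101523, 0.081218, 0.081218, 0.121827, 0.091371, 0.116751, 0.081218, 0.126904 (working shown to 6 dp, full precision carried).
D = 0.096447² + 0.101523² + 0.101523² + 0.081218² + 0.081218² + 0.121827² + 0.091371² + 0.116751² + 0.081218² + 0.126904² = 0.009302 + 0.010307 + 0.010307 + 0.006596 + 0.006596 + 0.014842 + 0.008349 + 0.013631 + 0.006596 + 0.016105 = 0.102631.
To 4 decimal places, D = 0.1026.

0.1026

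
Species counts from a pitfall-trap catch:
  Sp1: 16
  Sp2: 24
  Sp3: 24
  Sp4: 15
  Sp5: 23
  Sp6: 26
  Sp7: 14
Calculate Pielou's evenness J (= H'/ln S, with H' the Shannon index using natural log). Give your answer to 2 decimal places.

0.99

Total N = 16+24+24+15+23+26+14 = 142, so the proportions are 0.1127, 0.169, 0.169, 0.1056, 0.162, 0.1831, 0.0986 (working shown to 4 dp, full precision carried).
H' = −Σ pᵢ ln pᵢ = −((-0.2460) + (-0.3005) + (-0.3005) + (-0.2374) + (-0.2948) + (-0.3109) + (-0.2284)) = 1.9185.
With S = 7 species, ln S = 1.9459, so J = 1.9185/1.9459 = 0.9859, i.e. 0.99 to 2 decimal places.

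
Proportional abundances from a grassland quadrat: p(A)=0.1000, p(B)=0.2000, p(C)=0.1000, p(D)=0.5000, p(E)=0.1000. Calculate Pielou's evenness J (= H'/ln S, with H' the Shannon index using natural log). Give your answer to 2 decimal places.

H' = −Σ pᵢ ln pᵢ = −((-0.2303) + (-0.3219) + (-0.2303) + (-0.3466) + (-0.2303)) = 1.3592 (working shown to 4 dp, full precision carried).
With S = 5 species, ln S = 1.6094, so J = 1.3592/1.6094 = 0.8445, i.e. 0.84 to 2 decimal places.

0.84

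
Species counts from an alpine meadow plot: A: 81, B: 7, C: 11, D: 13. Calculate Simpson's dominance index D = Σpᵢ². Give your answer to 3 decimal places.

0.550

Total N = 81+7+11+13 = 112, so the proportions are 0.72321, 0.0625, 0.09821, 0.11607 (working shown to 5 dp, full precision carried).
D = 0.72321² + 0.0625² + 0.09821² + 0.11607² = 0.52304 + 0.00391 + 0.00965 + 0.01347 = 0.55006.
To 3 decimal places, D = 0.550.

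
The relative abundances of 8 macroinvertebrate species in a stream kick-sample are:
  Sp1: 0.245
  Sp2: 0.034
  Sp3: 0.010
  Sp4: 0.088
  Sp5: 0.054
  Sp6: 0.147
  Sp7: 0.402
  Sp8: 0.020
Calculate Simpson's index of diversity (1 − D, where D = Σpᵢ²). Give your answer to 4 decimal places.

D = 0.245² + 0.034² + 0.01² + 0.088² + 0.054² + 0.147² + 0.402² + 0.02² = 0.060025 + 0.001156 + 0.000100 + 0.007744 + 0.002916 + 0.021609 + 0.161604 + 0.000400 = 0.255554 (working shown to 6 dp, full precision carried).
So 1 − D = 0.744446, i.e. 0.7444 to 4 decimal places.

0.7444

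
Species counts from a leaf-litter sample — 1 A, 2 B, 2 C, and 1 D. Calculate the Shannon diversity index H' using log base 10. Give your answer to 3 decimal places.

Total N = 1+2+2+1 = 6, so the proportions are 0.16667, 0.33333, 0.33333, 0.16667 (working shown to 5 dp, full precision carried).
Each pᵢ log₁₀ pᵢ term: 0.16667×(-0.77815)=-0.12969, 0.33333×(-0.47712)=-0.15904, 0.33333×(-0.47712)=-0.15904, 0.16667×(-0.77815)=-0.12969.
Sum = -0.57746, so H' = 0.577.

0.577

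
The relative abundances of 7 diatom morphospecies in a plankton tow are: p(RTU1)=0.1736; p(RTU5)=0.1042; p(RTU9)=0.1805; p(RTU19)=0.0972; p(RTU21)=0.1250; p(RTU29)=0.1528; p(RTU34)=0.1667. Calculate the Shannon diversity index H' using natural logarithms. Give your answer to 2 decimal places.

1.92

Each pᵢ ln pᵢ term (working shown to 4 dp, full precision carried): 0.1736×(-1.7510)=-0.3040, 0.1042×(-2.2614)=-0.2356, 0.1805×(-1.7120)=-0.3090, 0.0972×(-2.3310)=-0.2266, 0.125×(-2.0794)=-0.2599, 0.1528×(-1.8786)=-0.2871, 0.1667×(-1.7916)=-0.2987.
Sum = -1.9208, so H' = 1.92.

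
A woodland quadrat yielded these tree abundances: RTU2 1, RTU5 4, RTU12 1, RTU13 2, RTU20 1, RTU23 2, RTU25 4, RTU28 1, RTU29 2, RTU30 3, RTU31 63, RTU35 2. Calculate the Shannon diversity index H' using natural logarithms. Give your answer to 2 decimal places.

Total N = 1+4+1+2+1+2+4+1+2+3+63+2 = 86, so the proportions are 0.0116, 0.0465, 0.0116, 0.0233, 0.0116, 0.0233, 0.0465, 0.0116, 0.0233, 0.0349, 0.7326, 0.0233 (working shown to 4 dp, full precision carried).
Each pᵢ ln pᵢ term: 0.0116×(-4.4543)=-0.0518, 0.0465×(-3.0681)=-0.1427, 0.0116×(-4.4543)=-0.0518, 0.0233×(-3.7612)=-0.0875, 0.0116×(-4.4543)=-0.0518, 0.0233×(-3.7612)=-0.0875, 0.0465×(-3.0681)=-0.1427, 0.0116×(-4.4543)=-0.0518, 0.0233×(-3.7612)=-0.0875, 0.0349×(-3.3557)=-0.1171, 0.7326×(-0.3112)=-0.2280, 0.0233×(-3.7612)=-0.0875.
Sum = -1.1875, so H' = 1.19.

1.19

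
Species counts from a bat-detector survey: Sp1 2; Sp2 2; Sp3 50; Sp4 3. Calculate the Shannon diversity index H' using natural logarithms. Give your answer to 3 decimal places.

0.505

Total N = 2+2+50+3 = 57, so the proportions are 0.03509, 0.03509, 0.87719, 0.05263 (working shown to 5 dp, full precision carried).
Each pᵢ ln pᵢ term: 0.03509×(-3.34990)=-0.11754, 0.03509×(-3.34990)=-0.11754, 0.87719×(-0.13103)=-0.11494, 0.05263×(-2.94444)=-0.15497.
Sum = -0.50499, so H' = 0.505.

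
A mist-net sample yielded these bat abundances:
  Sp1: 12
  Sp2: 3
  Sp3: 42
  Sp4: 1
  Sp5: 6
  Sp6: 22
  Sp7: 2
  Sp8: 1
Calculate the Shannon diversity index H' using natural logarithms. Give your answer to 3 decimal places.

Total N = 12+3+42+1+6+22+2+1 = 89, so the proportions are 0.13483, 0.03371, 0.47191, 0.01124, 0.06742, 0.24719, 0.02247, 0.01124 (working shown to 5 dp, full precision carried).
Each pᵢ ln pᵢ term: 0.13483×(-2.00373)=-0.27017, 0.03371×(-3.39002)=-0.11427, 0.47191×(-0.75097)=-0.35439, 0.01124×(-4.48864)=-0.05043, 0.06742×(-2.69688)=-0.18181, 0.24719×(-1.39759)=-0.34547, 0.02247×(-3.79549)=-0.08529, 0.01124×(-4.48864)=-0.05043.
Sum = -1.45227, so H' = 1.452.

1.452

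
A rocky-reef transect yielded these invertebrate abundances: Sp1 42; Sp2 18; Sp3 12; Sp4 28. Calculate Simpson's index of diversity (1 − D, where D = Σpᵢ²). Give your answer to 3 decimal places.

Total N = 42+18+12+28 = 100, so the proportions are 0.42, 0.18, 0.12, 0.28 (working shown to 5 dp, full precision carried).
D = 0.42² + 0.18² + 0.12² + 0.28² = 0.17640 + 0.03240 + 0.01440 + 0.07840 = 0.30160.
So 1 − D = 0.69840, i.e. 0.698 to 3 decimal places.

0.698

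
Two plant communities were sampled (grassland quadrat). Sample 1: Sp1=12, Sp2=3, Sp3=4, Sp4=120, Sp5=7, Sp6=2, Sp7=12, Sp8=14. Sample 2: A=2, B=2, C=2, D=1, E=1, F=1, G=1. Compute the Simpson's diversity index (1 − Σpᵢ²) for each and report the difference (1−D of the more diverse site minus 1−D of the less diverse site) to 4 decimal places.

0.3342

Sample 1: N=174, proportions 0.068966, 0.017241, 0.022989, 0.689655, 0.04023, 0.011494, 0.068966, 0.08046, giving 1−D = 0.505813 (working shown to 6 dp, full precision carried).
Sample 2: N=10, proportions 0.2, 0.2, 0.2, 0.1, 0.1, 0.1, 0.1, giving 1−D = 0.840000.
Difference = |0.505813 − 0.840000| = 0.334187, i.e. 0.3342 to 4 decimal places.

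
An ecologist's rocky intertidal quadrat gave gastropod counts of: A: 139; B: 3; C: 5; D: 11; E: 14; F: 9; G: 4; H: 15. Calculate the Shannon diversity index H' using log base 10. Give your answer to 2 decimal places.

Total N = 139+3+5+11+14+9+4+15 = 200, so the proportions are 0.695, 0.015, 0.025, 0.055, 0.07, 0.045, 0.02, 0.075 (working shown to 4 dp, full precision carried).
Each pᵢ log₁₀ pᵢ term: 0.695×(-0.1580)=-0.1098, 0.015×(-1.8239)=-0.0274, 0.025×(-1.6021)=-0.0401, 0.055×(-1.2596)=-0.0693, 0.07×(-1.1549)=-0.0808, 0.045×(-1.3468)=-0.0606, 0.02×(-1.6990)=-0.0340, 0.075×(-1.1249)=-0.0844.
Sum = -0.5063, so H' = 0.51.

0.51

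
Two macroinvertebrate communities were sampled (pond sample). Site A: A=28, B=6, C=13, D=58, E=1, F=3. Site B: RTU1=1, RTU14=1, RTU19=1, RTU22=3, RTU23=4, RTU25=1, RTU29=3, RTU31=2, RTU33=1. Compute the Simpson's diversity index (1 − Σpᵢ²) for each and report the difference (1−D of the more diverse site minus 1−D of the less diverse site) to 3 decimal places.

Site A: N=109, proportions 0.256881, 0.055046, 0.119266, 0.53211, 0.009174, 0.027523, giving 1−D = 0.632775 (working shown to 6 dp, full precision carried).
Site B: N=17, proportions 0.058824, 0.058824, 0.058824, 0.176471, 0.235294, 0.058824, 0.176471, 0.117647, 0.058824, giving 1−D = 0.851211.
Difference = |0.632775 − 0.851211| = 0.218436, i.e. 0.218 to 3 decimal places.

0.218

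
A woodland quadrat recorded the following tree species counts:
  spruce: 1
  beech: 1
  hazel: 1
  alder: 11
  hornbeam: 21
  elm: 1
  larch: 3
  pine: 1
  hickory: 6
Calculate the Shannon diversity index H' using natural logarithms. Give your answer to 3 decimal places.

1.560

Total N = 1+1+1+11+21+1+3+1+6 = 46, so the proportions are 0.02174, 0.02174, 0.02174, 0.23913, 0.45652, 0.02174, 0.06522, 0.02174, 0.13043 (working shown to 5 dp, full precision carried).
Each pᵢ ln pᵢ term: 0.02174×(-3.82864)=-0.08323, 0.02174×(-3.82864)=-0.08323, 0.02174×(-3.82864)=-0.08323, 0.23913×(-1.43075)=-0.34213, 0.45652×(-0.78412)=-0.35797, 0.02174×(-3.82864)=-0.08323, 0.06522×(-2.73003)=-0.17805, 0.02174×(-3.82864)=-0.08323, 0.13043×(-2.03688)=-0.26568.
Sum = -1.55998, so H' = 1.560.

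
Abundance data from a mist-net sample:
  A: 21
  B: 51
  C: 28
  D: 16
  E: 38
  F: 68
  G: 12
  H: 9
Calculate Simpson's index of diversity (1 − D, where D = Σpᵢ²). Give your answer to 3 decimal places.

Total N = 21+51+28+16+38+68+12+9 = 243, so the proportions are 0.08642, 0.20988, 0.11523, 0.06584, 0.15638, 0.27984, 0.04938, 0.03704 (working shown to 5 dp, full precision carried).
D = 0.08642² + 0.20988² + 0.11523² + 0.06584² + 0.15638² + 0.27984² + 0.04938² + 0.03704² = 0.00747 + 0.04405 + 0.01328 + 0.00434 + 0.02445 + 0.07831 + 0.00244 + 0.00137 = 0.17570.
So 1 − D = 0.82430, i.e. 0.824 to 3 decimal places.

0.824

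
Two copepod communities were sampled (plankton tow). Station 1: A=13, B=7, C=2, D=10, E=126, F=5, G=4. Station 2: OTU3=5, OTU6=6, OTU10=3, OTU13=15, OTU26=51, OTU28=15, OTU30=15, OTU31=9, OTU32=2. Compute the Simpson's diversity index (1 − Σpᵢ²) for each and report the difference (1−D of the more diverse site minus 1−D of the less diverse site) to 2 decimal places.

Station 1: N=167, proportions 0.07784, 0.04192, 0.01198, 0.05988, 0.75449, 0.02994, 0.02395, giving 1−D = 0.41773 (working shown to 5 dp, full precision carried).
Station 2: N=121, proportions 0.04132, 0.04959, 0.02479, 0.12397, 0.42149, 0.12397, 0.12397, 0.07438, 0.01653, giving 1−D = 0.76566.
Difference = |0.41773 − 0.76566| = 0.34793, i.e. 0.35 to 2 decimal places.

0.35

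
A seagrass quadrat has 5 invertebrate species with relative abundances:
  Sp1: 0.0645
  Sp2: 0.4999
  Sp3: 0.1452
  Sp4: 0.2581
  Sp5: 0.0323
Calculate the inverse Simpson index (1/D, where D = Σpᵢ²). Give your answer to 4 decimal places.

2.9171

D = 0.0645² + 0.4999² + 0.1452² + 0.2581² + 0.0323² = 0.0041602 + 0.2499000 + 0.0210830 + 0.0666156 + 0.0010433 = 0.3428022 (working shown to 7 dp, full precision carried).
So 1/D = 2.917134, i.e. 2.9171 to 4 decimal places.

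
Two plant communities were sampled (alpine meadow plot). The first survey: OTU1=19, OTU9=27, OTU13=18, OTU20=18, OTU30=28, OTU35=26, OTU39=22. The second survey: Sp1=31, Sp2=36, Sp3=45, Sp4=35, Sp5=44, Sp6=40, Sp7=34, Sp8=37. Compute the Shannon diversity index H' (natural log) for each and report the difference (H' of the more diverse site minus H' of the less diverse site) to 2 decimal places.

The first survey: N=158, proportions 0.1203, 0.1709, 0.1139, 0.1139, 0.1772, 0.1646, 0.1392, giving H' = 1.9297 (working shown to 4 dp, full precision carried).
The second survey: N=302, proportions 0.1026, 0.1192, 0.149, 0.1159, 0.1457, 0.1325, 0.1126, 0.1225, giving H' = 2.0722.
Difference = |1.9297 − 2.0722| = 0.1425, i.e. 0.14 to 2 decimal places.

0.14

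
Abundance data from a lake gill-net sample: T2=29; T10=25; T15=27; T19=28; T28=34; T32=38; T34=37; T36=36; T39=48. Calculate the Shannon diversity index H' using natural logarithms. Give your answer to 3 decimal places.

Total N = 29+25+27+28+34+38+37+36+48 = 302, so the proportions are 0.09603, 0.08278, 0.0894, 0.09272, 0.11258, 0.12583, 0.12252, 0.11921, 0.15894 (working shown to 5 dp, full precision carried).
Each pᵢ ln pᵢ term: 0.09603×(-2.34313)=-0.22500, 0.08278×(-2.49155)=-0.20625, 0.0894×(-2.41459)=-0.21587, 0.09272×(-2.37822)=-0.22050, 0.11258×(-2.18407)=-0.24589, 0.12583×(-2.07284)=-0.26082, 0.12252×(-2.09951)=-0.25722, 0.11921×(-2.12691)=-0.25354, 0.15894×(-1.83923)=-0.29233.
Sum = -2.17743, so H' = 2.177.

2.177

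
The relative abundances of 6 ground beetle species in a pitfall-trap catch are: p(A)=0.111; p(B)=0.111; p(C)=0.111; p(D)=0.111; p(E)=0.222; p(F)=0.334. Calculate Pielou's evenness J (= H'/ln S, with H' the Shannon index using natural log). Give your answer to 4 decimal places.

0.9356

H' = −Σ pᵢ ln pᵢ = −((-0.244003) + (-0.244003) + (-0.244003) + (-0.244003) + (-0.334127) + (-0.366269)) = 1.676408 (working shown to 6 dp, full precision carried).
With S = 6 species, ln S = 1.791759, so J = 1.676408/1.791759 = 0.935621, i.e. 0.9356 to 4 decimal places.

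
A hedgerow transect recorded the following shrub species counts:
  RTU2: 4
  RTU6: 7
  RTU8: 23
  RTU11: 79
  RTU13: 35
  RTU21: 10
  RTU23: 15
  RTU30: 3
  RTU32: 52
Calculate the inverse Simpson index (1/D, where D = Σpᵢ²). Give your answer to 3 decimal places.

Total N = 4+7+23+79+35+10+15+3+52 = 228, so the proportions are 0.0175439, 0.0307018, 0.1008772, 0.3464912, 0.1535088, 0.0438596, 0.0657895, 0.0131579, 0.2280702 (working shown to 7 dp, full precision carried).
D = 0.0175439² + 0.0307018² + 0.1008772² + 0.3464912² + 0.1535088² + 0.0438596² + 0.0657895² + 0.0131579² + 0.2280702² = 0.0003078 + 0.0009426 + 0.0101762 + 0.1200562 + 0.0235649 + 0.0019237 + 0.0043283 + 0.0001731 + 0.0520160 = 0.2134888.
So 1/D = 4.68409, i.e. 4.684 to 3 decimal places.

4.684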